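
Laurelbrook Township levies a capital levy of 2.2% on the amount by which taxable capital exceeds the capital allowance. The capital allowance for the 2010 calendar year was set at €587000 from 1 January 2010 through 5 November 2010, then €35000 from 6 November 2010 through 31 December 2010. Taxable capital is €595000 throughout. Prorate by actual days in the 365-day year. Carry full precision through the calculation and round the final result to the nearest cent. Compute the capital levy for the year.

€2039.19

1 January – 5 November 2010: 309 days, exemption €587000 → (€595000 − €587000) × 2.2% × 309/365 = €148.9973
6 November – 31 December 2010: 56 days, exemption €35000 → (€595000 − €35000) × 2.2% × 56/365 = €1890.1918
Total = €2039.1890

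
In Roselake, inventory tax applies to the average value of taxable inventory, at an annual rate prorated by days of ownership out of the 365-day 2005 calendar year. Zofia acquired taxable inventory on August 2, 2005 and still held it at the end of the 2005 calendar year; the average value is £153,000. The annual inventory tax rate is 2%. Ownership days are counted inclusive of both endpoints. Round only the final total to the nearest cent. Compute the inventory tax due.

Days held (August 2 – December 31, 2005): 152 out of 365
Tax = £153,000 × 2% × 152/365 = £1,274.3014

£1,274.30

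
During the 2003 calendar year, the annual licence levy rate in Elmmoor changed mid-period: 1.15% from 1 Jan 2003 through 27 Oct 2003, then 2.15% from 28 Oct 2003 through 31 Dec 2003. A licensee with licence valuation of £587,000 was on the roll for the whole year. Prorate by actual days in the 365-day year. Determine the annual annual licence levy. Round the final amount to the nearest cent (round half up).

£7,795.84

1 Jan – 27 Oct 2003: 300 days at 1.15% → £587,000 × 1.15% × 300/365 = £5,548.3562
28 Oct – 31 Dec 2003: 65 days at 2.15% → £587,000 × 2.15% × 65/365 = £2,247.4863
Total = £7,795.8425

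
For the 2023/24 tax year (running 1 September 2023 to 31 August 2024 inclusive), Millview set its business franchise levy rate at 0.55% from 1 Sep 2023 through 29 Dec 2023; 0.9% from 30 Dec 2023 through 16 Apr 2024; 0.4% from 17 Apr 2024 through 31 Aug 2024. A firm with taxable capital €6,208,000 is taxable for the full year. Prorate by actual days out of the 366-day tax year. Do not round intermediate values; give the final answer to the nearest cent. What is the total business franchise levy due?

€37,129.27

1 Sep – 29 Dec 2023: 120 days at 0.55% → €6,208,000 × 0.55% × 120/366 = €11,194.7541
30 Dec 2023 – 16 Apr 2024: 109 days at 0.9% → €6,208,000 × 0.9% × 109/366 = €16,639.4754
17 Apr – 31 Aug 2024: 137 days at 0.4% → €6,208,000 × 0.4% × 137/366 = €9,295.0383
Total = €37,129.2678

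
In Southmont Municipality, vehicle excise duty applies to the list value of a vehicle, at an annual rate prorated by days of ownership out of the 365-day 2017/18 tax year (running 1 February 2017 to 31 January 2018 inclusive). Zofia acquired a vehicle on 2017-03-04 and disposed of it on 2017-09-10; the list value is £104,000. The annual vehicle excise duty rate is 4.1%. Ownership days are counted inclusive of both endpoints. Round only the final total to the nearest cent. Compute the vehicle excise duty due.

Days held (2017-03-04 to 2017-09-10): 191 out of 365
Tax = £104,000 × 4.1% × 191/365 = £2,231.2986

£2,231.30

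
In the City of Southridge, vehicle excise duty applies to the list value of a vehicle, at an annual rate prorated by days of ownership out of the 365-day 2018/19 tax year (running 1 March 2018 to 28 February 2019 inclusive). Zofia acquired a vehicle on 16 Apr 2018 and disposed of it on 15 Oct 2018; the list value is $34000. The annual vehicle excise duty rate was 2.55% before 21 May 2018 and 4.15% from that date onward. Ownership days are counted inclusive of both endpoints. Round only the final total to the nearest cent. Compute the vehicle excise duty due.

$655.27

16 Apr – 20 May 2018: 35 days at 2.55% → $34000 × 2.55% × 35/365 = $83.1370
21 May – 15 Oct 2018: 148 days at 4.15% → $34000 × 4.15% × 148/365 = $572.1315
Total = $655.2685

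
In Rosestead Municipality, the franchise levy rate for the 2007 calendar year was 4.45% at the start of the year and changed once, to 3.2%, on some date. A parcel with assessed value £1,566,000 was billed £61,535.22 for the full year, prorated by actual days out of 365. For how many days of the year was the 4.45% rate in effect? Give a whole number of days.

213 days

Let d = days at the first rate; then 365 − d days at the second rate.
£1,566,000 × [4.45%·d + 3.2%·(365−d)] / 365 = £61,535.22
Solving gives d = 213, so the new rate took effect on August 2, 2007.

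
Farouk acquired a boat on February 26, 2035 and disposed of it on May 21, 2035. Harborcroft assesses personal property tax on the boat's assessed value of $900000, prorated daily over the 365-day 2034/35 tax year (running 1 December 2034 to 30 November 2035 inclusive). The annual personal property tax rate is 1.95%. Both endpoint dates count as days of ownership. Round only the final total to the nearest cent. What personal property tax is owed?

Days held (February 26 – May 21, 2035): 85 out of 365
Tax = $900000 × 1.95% × 85/365 = $4086.9863

$4086.99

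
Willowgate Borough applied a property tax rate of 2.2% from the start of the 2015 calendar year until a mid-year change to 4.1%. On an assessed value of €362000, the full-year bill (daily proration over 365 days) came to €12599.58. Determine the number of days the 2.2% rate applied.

119 days

Let d = days at the first rate; then 365 − d days at the second rate.
€362000 × [2.2%·d + 4.1%·(365−d)] / 365 = €12599.58
Solving gives d = 119, so the new rate took effect on April 30, 2015.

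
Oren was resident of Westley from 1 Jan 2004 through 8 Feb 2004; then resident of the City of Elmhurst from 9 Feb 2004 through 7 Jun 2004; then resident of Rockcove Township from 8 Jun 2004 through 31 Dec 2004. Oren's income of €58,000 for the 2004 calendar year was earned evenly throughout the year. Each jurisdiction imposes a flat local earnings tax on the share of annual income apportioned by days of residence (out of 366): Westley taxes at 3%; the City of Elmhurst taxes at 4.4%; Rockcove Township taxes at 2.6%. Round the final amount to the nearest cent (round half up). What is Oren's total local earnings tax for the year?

Westley, 1 Jan – 8 Feb 2004: 39 days → €58,000 × 3% × 39/366 = €185.4098
The City of Elmhurst, 9 Feb – 7 Jun 2004: 120 days → €58,000 × 4.4% × 120/366 = €836.7213
Rockcove Township, 8 Jun – 31 Dec 2004: 207 days → €58,000 × 2.6% × 207/366 = €852.8852
Total = €1,875.0164

€1,875.02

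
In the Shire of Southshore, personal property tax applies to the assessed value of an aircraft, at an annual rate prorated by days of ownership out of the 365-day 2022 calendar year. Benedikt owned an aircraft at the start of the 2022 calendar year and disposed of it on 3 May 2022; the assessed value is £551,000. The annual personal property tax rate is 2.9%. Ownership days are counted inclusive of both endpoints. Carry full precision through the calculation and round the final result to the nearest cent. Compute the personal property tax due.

£5,384.70

Days held (1 January – 3 May 2022): 123 out of 365
Tax = £551,000 × 2.9% × 123/365 = £5,384.7041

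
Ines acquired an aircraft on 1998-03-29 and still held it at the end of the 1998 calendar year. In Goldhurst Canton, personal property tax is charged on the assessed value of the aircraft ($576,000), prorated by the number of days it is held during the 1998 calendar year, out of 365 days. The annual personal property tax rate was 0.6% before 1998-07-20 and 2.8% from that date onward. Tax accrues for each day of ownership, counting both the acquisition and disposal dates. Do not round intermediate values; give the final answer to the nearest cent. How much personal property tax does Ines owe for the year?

1998-03-29 to 1998-07-19: 113 days at 0.6% → $576,000 × 0.6% × 113/365 = $1,069.9397
1998-07-20 to 1998-12-31: 165 days at 2.8% → $576,000 × 2.8% × 165/365 = $7,290.7397
Total = $8,360.6795

$8,360.68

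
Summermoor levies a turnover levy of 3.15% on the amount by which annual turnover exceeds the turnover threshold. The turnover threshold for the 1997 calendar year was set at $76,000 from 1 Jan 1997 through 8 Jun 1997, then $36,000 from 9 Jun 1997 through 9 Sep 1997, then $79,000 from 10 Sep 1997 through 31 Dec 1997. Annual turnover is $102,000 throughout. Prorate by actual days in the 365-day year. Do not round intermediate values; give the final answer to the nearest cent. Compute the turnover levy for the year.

$1,110.78

1 Jan – 8 Jun 1997: 159 days, exemption $76,000 → ($102,000 − $76,000) × 3.15% × 159/365 = $356.7699
9 Jun – 9 Sep 1997: 93 days, exemption $36,000 → ($102,000 − $36,000) × 3.15% × 93/365 = $529.7178
10 Sep – 31 Dec 1997: 113 days, exemption $79,000 → ($102,000 − $79,000) × 3.15% × 113/365 = $224.2973
Total = $1,110.7849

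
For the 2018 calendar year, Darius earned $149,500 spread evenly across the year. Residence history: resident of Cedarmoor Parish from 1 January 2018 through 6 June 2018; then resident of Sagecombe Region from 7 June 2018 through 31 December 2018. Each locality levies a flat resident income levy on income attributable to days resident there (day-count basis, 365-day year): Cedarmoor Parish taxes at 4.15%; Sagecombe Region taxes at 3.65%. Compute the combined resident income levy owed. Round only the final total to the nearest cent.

Cedarmoor Parish, 1 January – 6 June 2018: 157 days → $149,500 × 4.15% × 157/365 = $2,668.6774
Sagecombe Region, 7 June – 31 December 2018: 208 days → $149,500 × 3.65% × 208/365 = $3,109.6000
Total = $5,778.2774

$5,778.28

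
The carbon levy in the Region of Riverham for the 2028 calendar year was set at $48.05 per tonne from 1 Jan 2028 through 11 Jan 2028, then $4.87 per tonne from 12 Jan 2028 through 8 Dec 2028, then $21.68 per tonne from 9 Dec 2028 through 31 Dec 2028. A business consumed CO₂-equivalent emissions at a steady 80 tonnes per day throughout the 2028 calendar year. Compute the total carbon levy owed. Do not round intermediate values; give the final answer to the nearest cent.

1 Jan – 11 Jan 2028: 11 days × 80 tonnes/day = 880 tonnes at $48.05/tonne → $42,284.00
12 Jan – 8 Dec 2028: 332 days × 80 tonnes/day = 26,560 tonnes at $4.87/tonne → $129,347.20
9 Dec – 31 Dec 2028: 23 days × 80 tonnes/day = 1,840 tonnes at $21.68/tonne → $39,891.20

$211,522.40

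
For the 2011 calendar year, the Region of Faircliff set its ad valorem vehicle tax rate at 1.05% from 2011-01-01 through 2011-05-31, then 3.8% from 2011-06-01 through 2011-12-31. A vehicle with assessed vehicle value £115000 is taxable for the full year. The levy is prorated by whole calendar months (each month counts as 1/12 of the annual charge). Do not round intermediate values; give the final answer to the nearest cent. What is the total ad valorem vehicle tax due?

2011-01-01 to 2011-05-31: 5 months at 1.05% → £115000 × 1.05% × 5/12 = £503.1250
2011-06-01 to 2011-12-31: 7 months at 3.8% → £115000 × 3.8% × 7/12 = £2549.1667
Total = £3052.2917

£3052.29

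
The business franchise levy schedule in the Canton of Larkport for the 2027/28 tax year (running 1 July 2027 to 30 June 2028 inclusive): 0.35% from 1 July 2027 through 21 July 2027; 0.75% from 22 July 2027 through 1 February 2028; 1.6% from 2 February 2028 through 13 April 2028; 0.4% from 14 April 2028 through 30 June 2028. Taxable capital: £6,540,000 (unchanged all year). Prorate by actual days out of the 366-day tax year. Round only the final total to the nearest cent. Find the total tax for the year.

1 July – 21 July 2027: 21 days at 0.35% → £6,540,000 × 0.35% × 21/366 = £1,313.3607
22 July 2027 – 1 February 2028: 195 days at 0.75% → £6,540,000 × 0.75% × 195/366 = £26,133.1967
2 February – 13 April 2028: 72 days at 1.6% → £6,540,000 × 1.6% × 72/366 = £20,584.9180
14 April – 30 June 2028: 78 days at 0.4% → £6,540,000 × 0.4% × 78/366 = £5,575.0820
Total = £53,606.5574

£53,606.56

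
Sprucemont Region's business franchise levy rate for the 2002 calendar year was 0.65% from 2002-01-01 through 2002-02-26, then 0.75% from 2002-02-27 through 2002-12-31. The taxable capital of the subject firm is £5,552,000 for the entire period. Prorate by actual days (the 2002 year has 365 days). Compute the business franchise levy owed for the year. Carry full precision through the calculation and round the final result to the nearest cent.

2002-01-01 to 2002-02-26: 57 days at 0.65% → £5,552,000 × 0.65% × 57/365 = £5,635.6603
2002-02-27 to 2002-12-31: 308 days at 0.75% → £5,552,000 × 0.75% × 308/365 = £35,137.3151
Total = £40,772.9753

£40,772.98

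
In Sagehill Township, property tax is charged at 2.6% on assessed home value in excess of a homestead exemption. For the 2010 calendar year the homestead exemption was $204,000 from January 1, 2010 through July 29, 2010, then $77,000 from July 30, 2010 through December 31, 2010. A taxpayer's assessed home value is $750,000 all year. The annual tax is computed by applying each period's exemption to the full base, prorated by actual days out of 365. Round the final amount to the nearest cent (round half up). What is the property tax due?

January 1 – July 29, 2010: 210 days, exemption $204,000 → ($750,000 − $204,000) × 2.6% × 210/365 = $8,167.5616
July 30 – December 31, 2010: 155 days, exemption $77,000 → ($750,000 − $77,000) × 2.6% × 155/365 = $7,430.6575
Total = $15,598.2192

$15,598.22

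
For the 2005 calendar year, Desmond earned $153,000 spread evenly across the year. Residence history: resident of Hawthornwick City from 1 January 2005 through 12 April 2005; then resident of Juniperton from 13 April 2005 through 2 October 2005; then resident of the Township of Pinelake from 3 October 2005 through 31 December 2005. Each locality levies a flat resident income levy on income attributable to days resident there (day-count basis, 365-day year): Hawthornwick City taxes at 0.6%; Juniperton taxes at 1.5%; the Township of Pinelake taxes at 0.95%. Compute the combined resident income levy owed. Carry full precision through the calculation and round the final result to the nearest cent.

Hawthornwick City, 1 January – 12 April 2005: 102 days → $153,000 × 0.6% × 102/365 = $256.5370
Juniperton, 13 April – 2 October 2005: 173 days → $153,000 × 1.5% × 173/365 = $1,087.7671
The Township of Pinelake, 3 October – 31 December 2005: 90 days → $153,000 × 0.95% × 90/365 = $358.3973
Total = $1,702.7014

$1,702.70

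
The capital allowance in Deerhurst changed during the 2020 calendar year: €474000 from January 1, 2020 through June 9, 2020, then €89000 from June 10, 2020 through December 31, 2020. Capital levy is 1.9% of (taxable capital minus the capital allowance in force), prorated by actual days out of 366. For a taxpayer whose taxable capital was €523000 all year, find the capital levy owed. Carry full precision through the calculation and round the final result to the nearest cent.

€5028.20

January 1 – June 9, 2020: 161 days, exemption €474000 → (€523000 − €474000) × 1.9% × 161/366 = €409.5383
June 10 – December 31, 2020: 205 days, exemption €89000 → (€523000 − €89000) × 1.9% × 205/366 = €4618.6612
Total = €5028.1995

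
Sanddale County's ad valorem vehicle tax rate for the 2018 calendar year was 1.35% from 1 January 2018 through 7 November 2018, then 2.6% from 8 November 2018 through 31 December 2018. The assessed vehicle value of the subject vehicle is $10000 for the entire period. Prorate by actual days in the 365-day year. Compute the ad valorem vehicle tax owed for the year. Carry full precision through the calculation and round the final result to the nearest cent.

$153.49

1 January – 7 November 2018: 311 days at 1.35% → $10000 × 1.35% × 311/365 = $115.0274
8 November – 31 December 2018: 54 days at 2.6% → $10000 × 2.6% × 54/365 = $38.4658
Total = $153.4932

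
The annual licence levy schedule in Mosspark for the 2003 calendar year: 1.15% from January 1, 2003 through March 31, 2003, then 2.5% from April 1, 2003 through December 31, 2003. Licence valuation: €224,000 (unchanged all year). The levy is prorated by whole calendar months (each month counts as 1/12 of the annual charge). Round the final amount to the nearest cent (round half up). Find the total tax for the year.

€4,844.00

January 1 – March 31, 2003: 3 months at 1.15% → €224,000 × 1.15% × 3/12 = €644.0000
April 1 – December 31, 2003: 9 months at 2.5% → €224,000 × 2.5% × 9/12 = €4,200.0000
Total = €4,844.0000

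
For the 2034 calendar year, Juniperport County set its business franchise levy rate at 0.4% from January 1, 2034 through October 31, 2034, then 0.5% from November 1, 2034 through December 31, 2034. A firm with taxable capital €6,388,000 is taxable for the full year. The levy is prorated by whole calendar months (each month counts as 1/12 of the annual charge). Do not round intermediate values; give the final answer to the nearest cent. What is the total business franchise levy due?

€26,616.67

January 1 – October 31, 2034: 10 months at 0.4% → €6,388,000 × 0.4% × 10/12 = €21,293.3333
November 1 – December 31, 2034: 2 months at 0.5% → €6,388,000 × 0.5% × 2/12 = €5,323.3333
Total = €26,616.6667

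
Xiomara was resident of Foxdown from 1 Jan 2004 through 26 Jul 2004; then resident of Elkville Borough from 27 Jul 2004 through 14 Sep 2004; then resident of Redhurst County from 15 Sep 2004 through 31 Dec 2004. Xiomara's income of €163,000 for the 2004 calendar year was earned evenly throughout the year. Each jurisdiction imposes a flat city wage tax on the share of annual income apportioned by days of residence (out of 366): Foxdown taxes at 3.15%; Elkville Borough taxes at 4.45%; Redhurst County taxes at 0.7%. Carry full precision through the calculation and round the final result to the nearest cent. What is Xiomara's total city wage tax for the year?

€4,245.57

Foxdown, 1 Jan – 26 Jul 2004: 208 days → €163,000 × 3.15% × 208/366 = €2,917.9672
Elkville Borough, 27 Jul – 14 Sep 2004: 50 days → €163,000 × 4.45% × 50/366 = €990.9153
Redhurst County, 15 Sep – 31 Dec 2004: 108 days → €163,000 × 0.7% × 108/366 = €336.6885
Total = €4,245.5710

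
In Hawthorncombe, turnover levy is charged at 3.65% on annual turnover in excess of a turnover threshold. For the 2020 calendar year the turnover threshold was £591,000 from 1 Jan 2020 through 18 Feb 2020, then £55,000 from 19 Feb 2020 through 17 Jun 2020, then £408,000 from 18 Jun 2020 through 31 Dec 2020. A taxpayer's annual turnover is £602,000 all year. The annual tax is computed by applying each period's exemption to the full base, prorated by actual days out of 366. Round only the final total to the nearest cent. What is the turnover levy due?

1 Jan – 18 Feb 2020: 49 days, exemption £591,000 → (£602,000 − £591,000) × 3.65% × 49/366 = £53.7527
19 Feb – 17 Jun 2020: 120 days, exemption £55,000 → (£602,000 − £55,000) × 3.65% × 120/366 = £6,546.0656
18 Jun – 31 Dec 2020: 197 days, exemption £408,000 → (£602,000 − £408,000) × 3.65% × 197/366 = £3,811.3579
Total = £10,411.1762

£10,411.18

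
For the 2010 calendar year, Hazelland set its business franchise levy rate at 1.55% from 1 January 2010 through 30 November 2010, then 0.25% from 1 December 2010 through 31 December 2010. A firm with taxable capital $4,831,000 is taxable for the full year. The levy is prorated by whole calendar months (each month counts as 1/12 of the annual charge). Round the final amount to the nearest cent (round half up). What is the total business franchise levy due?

1 January – 30 November 2010: 11 months at 1.55% → $4,831,000 × 1.55% × 11/12 = $68,640.4583
1 December – 31 December 2010: 1 month at 0.25% → $4,831,000 × 0.25% × 1/12 = $1,006.4583
Total = $69,646.9167

$69,646.92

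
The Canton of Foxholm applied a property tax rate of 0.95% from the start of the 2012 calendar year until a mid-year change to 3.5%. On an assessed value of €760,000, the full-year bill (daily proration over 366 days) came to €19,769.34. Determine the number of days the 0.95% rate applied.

129 days

Let d = days at the first rate; then 366 − d days at the second rate.
€760,000 × [0.95%·d + 3.5%·(366−d)] / 366 = €19,769.34
Solving gives d = 129, so the new rate took effect on 9 May 2012.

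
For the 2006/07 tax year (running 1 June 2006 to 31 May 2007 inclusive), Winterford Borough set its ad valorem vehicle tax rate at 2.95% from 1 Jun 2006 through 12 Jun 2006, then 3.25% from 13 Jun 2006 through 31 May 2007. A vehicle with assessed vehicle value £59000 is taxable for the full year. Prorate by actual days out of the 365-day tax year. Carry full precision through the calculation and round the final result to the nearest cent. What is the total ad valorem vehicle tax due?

£1911.68

1 Jun – 12 Jun 2006: 12 days at 2.95% → £59000 × 2.95% × 12/365 = £57.2219
13 Jun 2006 – 31 May 2007: 353 days at 3.25% → £59000 × 3.25% × 353/365 = £1854.4589
Total = £1911.6808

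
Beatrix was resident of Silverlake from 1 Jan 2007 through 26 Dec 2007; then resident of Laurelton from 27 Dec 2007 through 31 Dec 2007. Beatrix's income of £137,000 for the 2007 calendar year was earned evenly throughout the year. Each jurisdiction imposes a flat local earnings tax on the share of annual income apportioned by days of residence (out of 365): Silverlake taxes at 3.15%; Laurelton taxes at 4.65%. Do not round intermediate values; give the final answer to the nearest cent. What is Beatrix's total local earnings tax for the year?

Silverlake, 1 Jan – 26 Dec 2007: 360 days → £137,000 × 3.15% × 360/365 = £4,256.3836
Laurelton, 27 Dec – 31 Dec 2007: 5 days → £137,000 × 4.65% × 5/365 = £87.2671
Total = £4,343.6507

£4,343.65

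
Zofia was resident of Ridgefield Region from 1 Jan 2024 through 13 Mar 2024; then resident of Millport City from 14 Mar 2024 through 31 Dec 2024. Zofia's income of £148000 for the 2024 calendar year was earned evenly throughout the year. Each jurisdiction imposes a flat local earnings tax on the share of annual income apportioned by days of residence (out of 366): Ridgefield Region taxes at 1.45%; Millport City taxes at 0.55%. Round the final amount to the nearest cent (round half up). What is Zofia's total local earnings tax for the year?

Ridgefield Region, 1 Jan – 13 Mar 2024: 73 days → £148000 × 1.45% × 73/366 = £428.0273
Millport City, 14 Mar – 31 Dec 2024: 293 days → £148000 × 0.55% × 293/366 = £651.6448
Total = £1079.6721

£1079.67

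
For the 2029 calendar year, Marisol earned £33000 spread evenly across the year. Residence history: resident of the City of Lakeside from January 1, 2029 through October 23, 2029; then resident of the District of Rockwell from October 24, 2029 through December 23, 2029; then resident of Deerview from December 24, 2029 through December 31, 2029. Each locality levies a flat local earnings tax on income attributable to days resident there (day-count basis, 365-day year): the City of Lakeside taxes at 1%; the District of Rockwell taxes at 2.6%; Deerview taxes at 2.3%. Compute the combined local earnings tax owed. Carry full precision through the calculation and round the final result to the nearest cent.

£427.64

The City of Lakeside, January 1 – October 23, 2029: 296 days → £33000 × 1% × 296/365 = £267.6164
The District of Rockwell, October 24 – December 23, 2029: 61 days → £33000 × 2.6% × 61/365 = £143.3918
Deerview, December 24 – December 31, 2029: 8 days → £33000 × 2.3% × 8/365 = £16.6356
Total = £427.6438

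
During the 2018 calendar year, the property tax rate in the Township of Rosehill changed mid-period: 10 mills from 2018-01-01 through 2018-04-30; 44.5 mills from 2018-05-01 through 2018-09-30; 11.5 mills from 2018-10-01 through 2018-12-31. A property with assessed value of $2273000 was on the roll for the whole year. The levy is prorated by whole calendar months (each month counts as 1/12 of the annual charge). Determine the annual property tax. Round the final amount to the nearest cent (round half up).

$56256.75

2018-01-01 to 2018-04-30: 4 months at 10 mills → $2273000 × 1% × 4/12 = $7576.6667
2018-05-01 to 2018-09-30: 5 months at 44.5 mills → $2273000 × 4.45% × 5/12 = $42145.2083
2018-10-01 to 2018-12-31: 3 months at 11.5 mills → $2273000 × 1.15% × 3/12 = $6534.8750
Total = $56256.7500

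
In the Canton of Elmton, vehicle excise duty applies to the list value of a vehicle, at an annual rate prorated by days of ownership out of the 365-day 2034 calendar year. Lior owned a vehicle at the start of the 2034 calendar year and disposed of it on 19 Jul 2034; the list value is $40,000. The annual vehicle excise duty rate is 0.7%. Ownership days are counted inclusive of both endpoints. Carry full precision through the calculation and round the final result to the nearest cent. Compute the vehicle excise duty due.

$153.42

Days held (1 Jan – 19 Jul 2034): 200 out of 365
Tax = $40,000 × 0.7% × 200/365 = $153.4247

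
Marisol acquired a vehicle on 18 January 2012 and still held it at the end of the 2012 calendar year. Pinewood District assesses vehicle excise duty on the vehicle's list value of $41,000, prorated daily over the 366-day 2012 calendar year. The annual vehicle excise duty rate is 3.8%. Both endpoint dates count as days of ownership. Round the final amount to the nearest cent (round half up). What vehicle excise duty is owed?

$1,485.63

Days held (18 January – 31 December 2012): 349 out of 366
Tax = $41,000 × 3.8% × 349/366 = $1,485.6339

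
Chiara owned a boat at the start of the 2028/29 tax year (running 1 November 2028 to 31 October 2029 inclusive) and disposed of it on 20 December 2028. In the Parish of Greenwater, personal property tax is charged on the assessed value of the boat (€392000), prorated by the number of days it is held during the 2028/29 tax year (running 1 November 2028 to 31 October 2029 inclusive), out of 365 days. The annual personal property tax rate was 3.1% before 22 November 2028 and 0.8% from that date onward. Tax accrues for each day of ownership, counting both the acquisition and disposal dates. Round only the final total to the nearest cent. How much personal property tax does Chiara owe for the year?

€948.32

1 November – 21 November 2028: 21 days at 3.1% → €392000 × 3.1% × 21/365 = €699.1562
22 November – 20 December 2028: 29 days at 0.8% → €392000 × 0.8% × 29/365 = €249.1616
Total = €948.3178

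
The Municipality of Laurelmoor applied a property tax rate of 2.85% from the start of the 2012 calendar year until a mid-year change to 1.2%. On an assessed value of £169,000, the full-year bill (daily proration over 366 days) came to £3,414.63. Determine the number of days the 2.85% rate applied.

Let d = days at the first rate; then 366 − d days at the second rate.
£169,000 × [2.85%·d + 1.2%·(366−d)] / 366 = £3,414.63
Solving gives d = 182, so the new rate took effect on 1 July 2012.

182 days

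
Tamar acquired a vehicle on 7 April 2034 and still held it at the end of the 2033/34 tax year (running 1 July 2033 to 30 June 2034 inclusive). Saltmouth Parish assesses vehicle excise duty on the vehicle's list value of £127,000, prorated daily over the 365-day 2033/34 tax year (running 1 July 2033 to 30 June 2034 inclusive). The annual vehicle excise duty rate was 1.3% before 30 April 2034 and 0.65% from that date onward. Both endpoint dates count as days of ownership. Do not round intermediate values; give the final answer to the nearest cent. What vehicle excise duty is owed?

£244.26

7 April – 29 April 2034: 23 days at 1.3% → £127,000 × 1.3% × 23/365 = £104.0356
30 April – 30 June 2034: 62 days at 0.65% → £127,000 × 0.65% × 62/365 = £140.2219
Total = £244.2575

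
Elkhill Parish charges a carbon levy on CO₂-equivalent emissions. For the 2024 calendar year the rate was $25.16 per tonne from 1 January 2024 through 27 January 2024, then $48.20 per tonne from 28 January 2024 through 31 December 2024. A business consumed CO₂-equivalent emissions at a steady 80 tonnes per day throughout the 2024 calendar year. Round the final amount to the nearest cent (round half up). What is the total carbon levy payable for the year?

$1361529.60

1 January – 27 January 2024: 27 days × 80 tonnes/day = 2,160 tonnes at $25.16/tonne → $54345.60
28 January – 31 December 2024: 339 days × 80 tonnes/day = 27,120 tonnes at $48.20/tonne → $1307184.00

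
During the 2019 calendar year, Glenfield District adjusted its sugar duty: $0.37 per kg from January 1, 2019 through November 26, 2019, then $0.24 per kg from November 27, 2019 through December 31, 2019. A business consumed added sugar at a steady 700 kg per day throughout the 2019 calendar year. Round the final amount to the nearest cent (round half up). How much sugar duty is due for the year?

$91,350.00

January 1 – November 26, 2019: 330 days × 700 kg/day = 231,000 kg at $0.37/kg → $85,470.00
November 27 – December 31, 2019: 35 days × 700 kg/day = 24,500 kg at $0.24/kg → $5,880.00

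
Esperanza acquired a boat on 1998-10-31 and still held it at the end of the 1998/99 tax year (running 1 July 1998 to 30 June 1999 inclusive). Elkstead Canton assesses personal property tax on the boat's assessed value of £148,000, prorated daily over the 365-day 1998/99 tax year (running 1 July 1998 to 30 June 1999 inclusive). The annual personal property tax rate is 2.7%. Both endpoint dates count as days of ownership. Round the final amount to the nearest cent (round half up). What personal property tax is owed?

£2,660.35

Days held (1998-10-31 to 1999-06-30): 243 out of 365
Tax = £148,000 × 2.7% × 243/365 = £2,660.3507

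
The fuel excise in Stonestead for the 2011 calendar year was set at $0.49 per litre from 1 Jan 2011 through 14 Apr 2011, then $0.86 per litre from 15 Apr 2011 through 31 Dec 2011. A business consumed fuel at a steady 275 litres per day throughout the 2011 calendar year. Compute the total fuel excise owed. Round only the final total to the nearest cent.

1 Jan – 14 Apr 2011: 104 days × 275 litres/day = 28,600 litres at $0.49/litre → $14014.00
15 Apr – 31 Dec 2011: 261 days × 275 litres/day = 71,775 litres at $0.86/litre → $61726.50

$75740.50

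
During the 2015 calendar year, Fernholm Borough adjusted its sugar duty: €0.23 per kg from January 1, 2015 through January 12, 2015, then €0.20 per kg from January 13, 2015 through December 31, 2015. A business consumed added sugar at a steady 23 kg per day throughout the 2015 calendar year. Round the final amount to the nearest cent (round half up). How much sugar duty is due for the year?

€1687.28

January 1 – January 12, 2015: 12 days × 23 kg/day = 276 kg at €0.23/kg → €63.48
January 13 – December 31, 2015: 353 days × 23 kg/day = 8,119 kg at €0.20/kg → €1623.80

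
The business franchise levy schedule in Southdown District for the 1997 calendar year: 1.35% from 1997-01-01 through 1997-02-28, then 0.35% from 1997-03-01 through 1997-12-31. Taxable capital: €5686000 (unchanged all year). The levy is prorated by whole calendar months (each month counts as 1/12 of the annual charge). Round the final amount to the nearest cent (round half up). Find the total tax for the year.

1997-01-01 to 1997-02-28: 2 months at 1.35% → €5686000 × 1.35% × 2/12 = €12793.5000
1997-03-01 to 1997-12-31: 10 months at 0.35% → €5686000 × 0.35% × 10/12 = €16584.1667
Total = €29377.6667

€29377.67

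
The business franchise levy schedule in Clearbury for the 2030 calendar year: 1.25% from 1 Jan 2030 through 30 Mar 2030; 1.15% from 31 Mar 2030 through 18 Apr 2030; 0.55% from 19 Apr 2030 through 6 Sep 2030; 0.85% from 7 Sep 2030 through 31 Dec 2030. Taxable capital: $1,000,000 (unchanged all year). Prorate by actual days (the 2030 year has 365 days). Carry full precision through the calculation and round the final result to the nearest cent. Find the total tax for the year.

$8,472.60

1 Jan – 30 Mar 2030: 89 days at 1.25% → $1,000,000 × 1.25% × 89/365 = $3,047.9452
31 Mar – 18 Apr 2030: 19 days at 1.15% → $1,000,000 × 1.15% × 19/365 = $598.6301
19 Apr – 6 Sep 2030: 141 days at 0.55% → $1,000,000 × 0.55% × 141/365 = $2,124.6575
7 Sep – 31 Dec 2030: 116 days at 0.85% → $1,000,000 × 0.85% × 116/365 = $2,701.3699
Total = $8,472.6027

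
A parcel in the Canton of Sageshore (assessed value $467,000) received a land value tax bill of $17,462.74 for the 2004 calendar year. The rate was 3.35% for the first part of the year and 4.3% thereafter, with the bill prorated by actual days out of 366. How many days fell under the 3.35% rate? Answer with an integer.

216 days

Let d = days at the first rate; then 366 − d days at the second rate.
$467,000 × [3.35%·d + 4.3%·(366−d)] / 366 = $17,462.74
Solving gives d = 216, so the new rate took effect on August 4, 2004.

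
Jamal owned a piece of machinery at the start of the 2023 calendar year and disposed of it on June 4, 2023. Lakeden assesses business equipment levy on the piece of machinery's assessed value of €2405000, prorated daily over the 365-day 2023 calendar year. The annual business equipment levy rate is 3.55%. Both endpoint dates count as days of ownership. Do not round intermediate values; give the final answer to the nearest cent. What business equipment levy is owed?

Days held (January 1 – June 4, 2023): 155 out of 365
Tax = €2405000 × 3.55% × 155/365 = €36256.1986

€36256.20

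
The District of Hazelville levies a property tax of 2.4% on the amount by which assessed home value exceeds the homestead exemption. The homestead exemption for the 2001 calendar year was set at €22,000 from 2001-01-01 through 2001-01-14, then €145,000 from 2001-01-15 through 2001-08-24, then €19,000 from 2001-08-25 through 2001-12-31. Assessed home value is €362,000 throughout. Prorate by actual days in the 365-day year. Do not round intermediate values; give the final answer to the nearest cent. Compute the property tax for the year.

2001-01-01 to 2001-01-14: 14 days, exemption €22,000 → (€362,000 − €22,000) × 2.4% × 14/365 = €312.9863
2001-01-15 to 2001-08-24: 222 days, exemption €145,000 → (€362,000 − €145,000) × 2.4% × 222/365 = €3,167.6055
2001-08-25 to 2001-12-31: 129 days, exemption €19,000 → (€362,000 − €19,000) × 2.4% × 129/365 = €2,909.3918
Total = €6,389.9836

€6,389.98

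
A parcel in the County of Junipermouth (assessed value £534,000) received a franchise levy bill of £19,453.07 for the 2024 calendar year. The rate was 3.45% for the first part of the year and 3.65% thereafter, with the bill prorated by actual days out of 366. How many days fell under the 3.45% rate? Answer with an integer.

13 days

Let d = days at the first rate; then 366 − d days at the second rate.
£534,000 × [3.45%·d + 3.65%·(366−d)] / 366 = £19,453.07
Solving gives d = 13, so the new rate took effect on 14 Jan 2024.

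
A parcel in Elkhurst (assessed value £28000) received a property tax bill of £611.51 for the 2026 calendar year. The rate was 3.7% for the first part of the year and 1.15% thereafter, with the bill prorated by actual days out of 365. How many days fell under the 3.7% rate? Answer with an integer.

148 days

Let d = days at the first rate; then 365 − d days at the second rate.
£28000 × [3.7%·d + 1.15%·(365−d)] / 365 = £611.51
Solving gives d = 148, so the new rate took effect on May 29, 2026.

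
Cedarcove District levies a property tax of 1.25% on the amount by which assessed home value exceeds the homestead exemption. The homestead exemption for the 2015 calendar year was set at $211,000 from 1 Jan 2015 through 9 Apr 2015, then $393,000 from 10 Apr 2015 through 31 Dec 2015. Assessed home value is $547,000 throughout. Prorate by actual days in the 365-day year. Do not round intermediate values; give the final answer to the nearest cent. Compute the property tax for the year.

$2,542.05

1 Jan – 9 Apr 2015: 99 days, exemption $211,000 → ($547,000 − $211,000) × 1.25% × 99/365 = $1,139.1781
10 Apr – 31 Dec 2015: 266 days, exemption $393,000 → ($547,000 − $393,000) × 1.25% × 266/365 = $1,402.8767
Total = $2,542.0548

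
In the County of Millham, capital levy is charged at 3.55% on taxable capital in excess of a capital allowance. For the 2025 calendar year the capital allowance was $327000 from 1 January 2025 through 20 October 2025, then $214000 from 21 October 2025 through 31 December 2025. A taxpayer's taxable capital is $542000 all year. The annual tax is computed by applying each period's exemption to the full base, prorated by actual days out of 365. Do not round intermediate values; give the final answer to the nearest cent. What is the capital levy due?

$8423.81

1 January – 20 October 2025: 293 days, exemption $327000 → ($542000 − $327000) × 3.55% × 293/365 = $6126.9110
21 October – 31 December 2025: 72 days, exemption $214000 → ($542000 − $214000) × 3.55% × 72/365 = $2296.8986
Total = $8423.8096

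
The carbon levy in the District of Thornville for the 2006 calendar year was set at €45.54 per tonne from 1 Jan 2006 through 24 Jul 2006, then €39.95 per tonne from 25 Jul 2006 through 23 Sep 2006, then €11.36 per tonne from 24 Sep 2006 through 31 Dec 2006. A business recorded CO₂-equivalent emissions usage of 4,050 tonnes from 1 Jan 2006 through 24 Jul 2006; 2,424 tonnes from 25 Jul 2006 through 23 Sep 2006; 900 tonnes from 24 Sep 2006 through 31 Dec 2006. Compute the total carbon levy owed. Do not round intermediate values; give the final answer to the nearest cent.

€291,499.80

1 Jan – 24 Jul 2006: 4,050 tonnes at €45.54/tonne → €184,437.00
25 Jul – 23 Sep 2006: 2,424 tonnes at €39.95/tonne → €96,838.80
24 Sep – 31 Dec 2006: 900 tonnes at €11.36/tonne → €10,224.00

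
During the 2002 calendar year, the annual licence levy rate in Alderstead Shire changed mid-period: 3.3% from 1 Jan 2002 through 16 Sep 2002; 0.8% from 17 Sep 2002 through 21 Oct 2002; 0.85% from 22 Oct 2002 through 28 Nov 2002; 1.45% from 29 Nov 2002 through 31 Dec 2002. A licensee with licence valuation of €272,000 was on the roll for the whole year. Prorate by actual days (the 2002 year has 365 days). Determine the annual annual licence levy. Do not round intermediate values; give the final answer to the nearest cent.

€7,175.21

1 Jan – 16 Sep 2002: 259 days at 3.3% → €272,000 × 3.3% × 259/365 = €6,369.2712
17 Sep – 21 Oct 2002: 35 days at 0.8% → €272,000 × 0.8% × 35/365 = €208.6575
22 Oct – 28 Nov 2002: 38 days at 0.85% → €272,000 × 0.85% × 38/365 = €240.7014
29 Nov – 31 Dec 2002: 33 days at 1.45% → €272,000 × 1.45% × 33/365 = €356.5808
Total = €7,175.2110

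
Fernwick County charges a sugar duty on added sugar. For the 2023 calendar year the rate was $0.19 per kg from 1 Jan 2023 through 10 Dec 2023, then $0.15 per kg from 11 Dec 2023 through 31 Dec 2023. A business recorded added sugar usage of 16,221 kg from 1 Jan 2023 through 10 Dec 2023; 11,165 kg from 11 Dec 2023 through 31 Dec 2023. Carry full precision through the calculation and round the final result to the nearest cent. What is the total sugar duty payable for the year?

1 Jan – 10 Dec 2023: 16,221 kg at $0.19/kg → $3,081.99
11 Dec – 31 Dec 2023: 11,165 kg at $0.15/kg → $1,674.75

$4,756.74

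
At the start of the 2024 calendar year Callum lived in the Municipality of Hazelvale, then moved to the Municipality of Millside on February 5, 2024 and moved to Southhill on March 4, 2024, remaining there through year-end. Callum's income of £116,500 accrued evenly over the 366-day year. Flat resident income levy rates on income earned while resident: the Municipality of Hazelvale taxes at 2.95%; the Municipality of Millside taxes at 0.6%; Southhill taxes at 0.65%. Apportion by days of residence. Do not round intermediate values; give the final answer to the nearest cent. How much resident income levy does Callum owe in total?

£1,009.03

The Municipality of Hazelvale, January 1 – February 4, 2024: 35 days → £116,500 × 2.95% × 35/366 = £328.6510
The Municipality of Millside, February 5 – March 3, 2024: 28 days → £116,500 × 0.6% × 28/366 = £53.4754
Southhill, March 4 – December 31, 2024: 303 days → £116,500 × 0.65% × 303/366 = £626.9037
Total = £1,009.0301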